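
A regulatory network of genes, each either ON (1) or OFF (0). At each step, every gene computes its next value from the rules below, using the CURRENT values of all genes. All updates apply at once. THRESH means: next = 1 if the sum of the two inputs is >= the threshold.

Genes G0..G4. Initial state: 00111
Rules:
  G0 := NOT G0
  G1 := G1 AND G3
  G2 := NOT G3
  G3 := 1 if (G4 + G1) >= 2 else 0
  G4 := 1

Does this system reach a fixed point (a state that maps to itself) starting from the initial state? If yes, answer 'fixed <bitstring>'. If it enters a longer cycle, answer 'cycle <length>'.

Answer: cycle 2

Derivation:
Step 0: 00111
Step 1: G0=NOT G0=NOT 0=1 G1=G1&G3=0&1=0 G2=NOT G3=NOT 1=0 G3=(1+0>=2)=0 G4=1(const) -> 10001
Step 2: G0=NOT G0=NOT 1=0 G1=G1&G3=0&0=0 G2=NOT G3=NOT 0=1 G3=(1+0>=2)=0 G4=1(const) -> 00101
Step 3: G0=NOT G0=NOT 0=1 G1=G1&G3=0&0=0 G2=NOT G3=NOT 0=1 G3=(1+0>=2)=0 G4=1(const) -> 10101
Step 4: G0=NOT G0=NOT 1=0 G1=G1&G3=0&0=0 G2=NOT G3=NOT 0=1 G3=(1+0>=2)=0 G4=1(const) -> 00101
Cycle of length 2 starting at step 2 -> no fixed point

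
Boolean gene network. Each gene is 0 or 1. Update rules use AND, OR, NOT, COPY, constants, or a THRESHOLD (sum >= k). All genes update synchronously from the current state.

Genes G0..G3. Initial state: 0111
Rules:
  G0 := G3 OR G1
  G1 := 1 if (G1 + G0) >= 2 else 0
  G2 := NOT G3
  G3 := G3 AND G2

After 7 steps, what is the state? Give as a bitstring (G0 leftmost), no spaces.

Step 1: G0=G3|G1=1|1=1 G1=(1+0>=2)=0 G2=NOT G3=NOT 1=0 G3=G3&G2=1&1=1 -> 1001
Step 2: G0=G3|G1=1|0=1 G1=(0+1>=2)=0 G2=NOT G3=NOT 1=0 G3=G3&G2=1&0=0 -> 1000
Step 3: G0=G3|G1=0|0=0 G1=(0+1>=2)=0 G2=NOT G3=NOT 0=1 G3=G3&G2=0&0=0 -> 0010
Step 4: G0=G3|G1=0|0=0 G1=(0+0>=2)=0 G2=NOT G3=NOT 0=1 G3=G3&G2=0&1=0 -> 0010
Step 5: G0=G3|G1=0|0=0 G1=(0+0>=2)=0 G2=NOT G3=NOT 0=1 G3=G3&G2=0&1=0 -> 0010
Step 6: G0=G3|G1=0|0=0 G1=(0+0>=2)=0 G2=NOT G3=NOT 0=1 G3=G3&G2=0&1=0 -> 0010
Step 7: G0=G3|G1=0|0=0 G1=(0+0>=2)=0 G2=NOT G3=NOT 0=1 G3=G3&G2=0&1=0 -> 0010

0010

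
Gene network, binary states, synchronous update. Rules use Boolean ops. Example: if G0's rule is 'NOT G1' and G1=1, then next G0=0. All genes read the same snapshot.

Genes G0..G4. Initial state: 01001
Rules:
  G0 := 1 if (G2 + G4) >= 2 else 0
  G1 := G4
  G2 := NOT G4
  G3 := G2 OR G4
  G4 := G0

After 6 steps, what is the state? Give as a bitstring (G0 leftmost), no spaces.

Step 1: G0=(0+1>=2)=0 G1=G4=1 G2=NOT G4=NOT 1=0 G3=G2|G4=0|1=1 G4=G0=0 -> 01010
Step 2: G0=(0+0>=2)=0 G1=G4=0 G2=NOT G4=NOT 0=1 G3=G2|G4=0|0=0 G4=G0=0 -> 00100
Step 3: G0=(1+0>=2)=0 G1=G4=0 G2=NOT G4=NOT 0=1 G3=G2|G4=1|0=1 G4=G0=0 -> 00110
Step 4: G0=(1+0>=2)=0 G1=G4=0 G2=NOT G4=NOT 0=1 G3=G2|G4=1|0=1 G4=G0=0 -> 00110
Step 5: G0=(1+0>=2)=0 G1=G4=0 G2=NOT G4=NOT 0=1 G3=G2|G4=1|0=1 G4=G0=0 -> 00110
Step 6: G0=(1+0>=2)=0 G1=G4=0 G2=NOT G4=NOT 0=1 G3=G2|G4=1|0=1 G4=G0=0 -> 00110

00110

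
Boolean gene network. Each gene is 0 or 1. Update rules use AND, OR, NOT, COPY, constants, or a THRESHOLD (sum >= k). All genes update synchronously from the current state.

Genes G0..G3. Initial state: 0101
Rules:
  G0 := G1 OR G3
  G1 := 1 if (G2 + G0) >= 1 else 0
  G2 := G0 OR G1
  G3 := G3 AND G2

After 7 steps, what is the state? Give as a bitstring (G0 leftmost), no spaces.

Step 1: G0=G1|G3=1|1=1 G1=(0+0>=1)=0 G2=G0|G1=0|1=1 G3=G3&G2=1&0=0 -> 1010
Step 2: G0=G1|G3=0|0=0 G1=(1+1>=1)=1 G2=G0|G1=1|0=1 G3=G3&G2=0&1=0 -> 0110
Step 3: G0=G1|G3=1|0=1 G1=(1+0>=1)=1 G2=G0|G1=0|1=1 G3=G3&G2=0&1=0 -> 1110
Step 4: G0=G1|G3=1|0=1 G1=(1+1>=1)=1 G2=G0|G1=1|1=1 G3=G3&G2=0&1=0 -> 1110
Step 5: G0=G1|G3=1|0=1 G1=(1+1>=1)=1 G2=G0|G1=1|1=1 G3=G3&G2=0&1=0 -> 1110
Step 6: G0=G1|G3=1|0=1 G1=(1+1>=1)=1 G2=G0|G1=1|1=1 G3=G3&G2=0&1=0 -> 1110
Step 7: G0=G1|G3=1|0=1 G1=(1+1>=1)=1 G2=G0|G1=1|1=1 G3=G3&G2=0&1=0 -> 1110

1110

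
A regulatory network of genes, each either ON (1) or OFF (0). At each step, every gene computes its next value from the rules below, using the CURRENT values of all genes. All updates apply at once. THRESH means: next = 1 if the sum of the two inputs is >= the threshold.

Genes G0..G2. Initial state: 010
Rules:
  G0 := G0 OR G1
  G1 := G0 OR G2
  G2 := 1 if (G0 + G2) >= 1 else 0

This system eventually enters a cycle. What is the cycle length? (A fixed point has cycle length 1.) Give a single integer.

Step 0: 010
Step 1: G0=G0|G1=0|1=1 G1=G0|G2=0|0=0 G2=(0+0>=1)=0 -> 100
Step 2: G0=G0|G1=1|0=1 G1=G0|G2=1|0=1 G2=(1+0>=1)=1 -> 111
Step 3: G0=G0|G1=1|1=1 G1=G0|G2=1|1=1 G2=(1+1>=1)=1 -> 111
State from step 3 equals state from step 2 -> cycle length 1

Answer: 1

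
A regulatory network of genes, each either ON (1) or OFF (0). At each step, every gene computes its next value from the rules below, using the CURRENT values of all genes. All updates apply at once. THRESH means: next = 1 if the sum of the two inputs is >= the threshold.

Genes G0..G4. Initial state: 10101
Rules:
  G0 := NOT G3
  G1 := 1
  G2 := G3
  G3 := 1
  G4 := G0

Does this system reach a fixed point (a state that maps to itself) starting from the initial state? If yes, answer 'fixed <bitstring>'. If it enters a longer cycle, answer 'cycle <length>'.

Answer: fixed 01110

Derivation:
Step 0: 10101
Step 1: G0=NOT G3=NOT 0=1 G1=1(const) G2=G3=0 G3=1(const) G4=G0=1 -> 11011
Step 2: G0=NOT G3=NOT 1=0 G1=1(const) G2=G3=1 G3=1(const) G4=G0=1 -> 01111
Step 3: G0=NOT G3=NOT 1=0 G1=1(const) G2=G3=1 G3=1(const) G4=G0=0 -> 01110
Step 4: G0=NOT G3=NOT 1=0 G1=1(const) G2=G3=1 G3=1(const) G4=G0=0 -> 01110
Fixed point reached at step 3: 01110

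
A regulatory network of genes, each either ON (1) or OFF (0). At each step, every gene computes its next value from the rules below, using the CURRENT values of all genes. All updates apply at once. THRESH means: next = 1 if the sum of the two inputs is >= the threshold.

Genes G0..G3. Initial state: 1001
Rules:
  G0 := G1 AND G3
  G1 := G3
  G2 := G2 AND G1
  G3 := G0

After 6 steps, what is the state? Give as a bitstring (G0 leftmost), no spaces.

Step 1: G0=G1&G3=0&1=0 G1=G3=1 G2=G2&G1=0&0=0 G3=G0=1 -> 0101
Step 2: G0=G1&G3=1&1=1 G1=G3=1 G2=G2&G1=0&1=0 G3=G0=0 -> 1100
Step 3: G0=G1&G3=1&0=0 G1=G3=0 G2=G2&G1=0&1=0 G3=G0=1 -> 0001
Step 4: G0=G1&G3=0&1=0 G1=G3=1 G2=G2&G1=0&0=0 G3=G0=0 -> 0100
Step 5: G0=G1&G3=1&0=0 G1=G3=0 G2=G2&G1=0&1=0 G3=G0=0 -> 0000
Step 6: G0=G1&G3=0&0=0 G1=G3=0 G2=G2&G1=0&0=0 G3=G0=0 -> 0000

0000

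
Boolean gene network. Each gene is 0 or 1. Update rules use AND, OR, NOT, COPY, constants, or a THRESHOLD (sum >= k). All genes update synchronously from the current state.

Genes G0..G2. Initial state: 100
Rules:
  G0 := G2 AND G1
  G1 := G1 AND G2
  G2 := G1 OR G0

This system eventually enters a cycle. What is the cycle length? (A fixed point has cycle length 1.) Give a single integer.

Answer: 1

Derivation:
Step 0: 100
Step 1: G0=G2&G1=0&0=0 G1=G1&G2=0&0=0 G2=G1|G0=0|1=1 -> 001
Step 2: G0=G2&G1=1&0=0 G1=G1&G2=0&1=0 G2=G1|G0=0|0=0 -> 000
Step 3: G0=G2&G1=0&0=0 G1=G1&G2=0&0=0 G2=G1|G0=0|0=0 -> 000
State from step 3 equals state from step 2 -> cycle length 1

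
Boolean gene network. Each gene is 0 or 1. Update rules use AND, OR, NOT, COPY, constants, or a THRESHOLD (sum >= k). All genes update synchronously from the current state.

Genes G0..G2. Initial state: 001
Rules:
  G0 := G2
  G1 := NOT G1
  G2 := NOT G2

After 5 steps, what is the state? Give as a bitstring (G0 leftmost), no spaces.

Step 1: G0=G2=1 G1=NOT G1=NOT 0=1 G2=NOT G2=NOT 1=0 -> 110
Step 2: G0=G2=0 G1=NOT G1=NOT 1=0 G2=NOT G2=NOT 0=1 -> 001
Step 3: G0=G2=1 G1=NOT G1=NOT 0=1 G2=NOT G2=NOT 1=0 -> 110
Step 4: G0=G2=0 G1=NOT G1=NOT 1=0 G2=NOT G2=NOT 0=1 -> 001
Step 5: G0=G2=1 G1=NOT G1=NOT 0=1 G2=NOT G2=NOT 1=0 -> 110

110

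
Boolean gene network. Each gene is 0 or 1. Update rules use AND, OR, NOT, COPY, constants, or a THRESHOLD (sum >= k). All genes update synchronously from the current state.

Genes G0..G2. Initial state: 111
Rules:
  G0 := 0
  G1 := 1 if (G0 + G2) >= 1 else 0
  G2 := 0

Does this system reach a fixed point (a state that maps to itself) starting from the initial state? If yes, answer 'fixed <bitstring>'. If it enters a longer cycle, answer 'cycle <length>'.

Answer: fixed 000

Derivation:
Step 0: 111
Step 1: G0=0(const) G1=(1+1>=1)=1 G2=0(const) -> 010
Step 2: G0=0(const) G1=(0+0>=1)=0 G2=0(const) -> 000
Step 3: G0=0(const) G1=(0+0>=1)=0 G2=0(const) -> 000
Fixed point reached at step 2: 000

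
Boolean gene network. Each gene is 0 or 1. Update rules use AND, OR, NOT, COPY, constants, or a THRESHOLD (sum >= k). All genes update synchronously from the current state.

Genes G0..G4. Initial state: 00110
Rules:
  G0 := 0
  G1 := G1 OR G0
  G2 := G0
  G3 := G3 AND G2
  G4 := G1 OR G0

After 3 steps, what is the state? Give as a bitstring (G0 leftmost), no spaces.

Step 1: G0=0(const) G1=G1|G0=0|0=0 G2=G0=0 G3=G3&G2=1&1=1 G4=G1|G0=0|0=0 -> 00010
Step 2: G0=0(const) G1=G1|G0=0|0=0 G2=G0=0 G3=G3&G2=1&0=0 G4=G1|G0=0|0=0 -> 00000
Step 3: G0=0(const) G1=G1|G0=0|0=0 G2=G0=0 G3=G3&G2=0&0=0 G4=G1|G0=0|0=0 -> 00000

00000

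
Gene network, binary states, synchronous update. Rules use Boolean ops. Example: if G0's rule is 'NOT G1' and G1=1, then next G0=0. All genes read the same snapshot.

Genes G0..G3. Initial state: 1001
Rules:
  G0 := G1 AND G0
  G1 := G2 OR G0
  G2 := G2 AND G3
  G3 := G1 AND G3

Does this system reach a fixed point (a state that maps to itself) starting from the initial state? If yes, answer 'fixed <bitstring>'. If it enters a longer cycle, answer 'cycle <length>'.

Answer: fixed 0000

Derivation:
Step 0: 1001
Step 1: G0=G1&G0=0&1=0 G1=G2|G0=0|1=1 G2=G2&G3=0&1=0 G3=G1&G3=0&1=0 -> 0100
Step 2: G0=G1&G0=1&0=0 G1=G2|G0=0|0=0 G2=G2&G3=0&0=0 G3=G1&G3=1&0=0 -> 0000
Step 3: G0=G1&G0=0&0=0 G1=G2|G0=0|0=0 G2=G2&G3=0&0=0 G3=G1&G3=0&0=0 -> 0000
Fixed point reached at step 2: 0000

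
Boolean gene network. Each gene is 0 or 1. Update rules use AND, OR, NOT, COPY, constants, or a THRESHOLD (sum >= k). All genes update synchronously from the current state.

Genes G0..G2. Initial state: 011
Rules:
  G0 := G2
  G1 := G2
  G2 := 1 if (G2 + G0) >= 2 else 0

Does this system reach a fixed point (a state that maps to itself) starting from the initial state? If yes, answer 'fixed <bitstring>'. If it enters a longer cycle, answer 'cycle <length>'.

Answer: fixed 000

Derivation:
Step 0: 011
Step 1: G0=G2=1 G1=G2=1 G2=(1+0>=2)=0 -> 110
Step 2: G0=G2=0 G1=G2=0 G2=(0+1>=2)=0 -> 000
Step 3: G0=G2=0 G1=G2=0 G2=(0+0>=2)=0 -> 000
Fixed point reached at step 2: 000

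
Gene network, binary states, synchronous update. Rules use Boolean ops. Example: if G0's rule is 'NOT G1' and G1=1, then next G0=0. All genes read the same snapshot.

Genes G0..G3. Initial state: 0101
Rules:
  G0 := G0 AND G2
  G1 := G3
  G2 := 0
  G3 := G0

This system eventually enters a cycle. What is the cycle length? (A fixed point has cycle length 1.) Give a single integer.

Step 0: 0101
Step 1: G0=G0&G2=0&0=0 G1=G3=1 G2=0(const) G3=G0=0 -> 0100
Step 2: G0=G0&G2=0&0=0 G1=G3=0 G2=0(const) G3=G0=0 -> 0000
Step 3: G0=G0&G2=0&0=0 G1=G3=0 G2=0(const) G3=G0=0 -> 0000
State from step 3 equals state from step 2 -> cycle length 1

Answer: 1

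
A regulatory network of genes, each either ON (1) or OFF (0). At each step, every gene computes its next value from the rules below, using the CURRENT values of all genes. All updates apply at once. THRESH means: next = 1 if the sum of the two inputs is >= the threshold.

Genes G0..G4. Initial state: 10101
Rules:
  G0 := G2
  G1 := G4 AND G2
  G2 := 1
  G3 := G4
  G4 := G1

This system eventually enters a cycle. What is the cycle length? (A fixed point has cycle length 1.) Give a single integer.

Step 0: 10101
Step 1: G0=G2=1 G1=G4&G2=1&1=1 G2=1(const) G3=G4=1 G4=G1=0 -> 11110
Step 2: G0=G2=1 G1=G4&G2=0&1=0 G2=1(const) G3=G4=0 G4=G1=1 -> 10101
State from step 2 equals state from step 0 -> cycle length 2

Answer: 2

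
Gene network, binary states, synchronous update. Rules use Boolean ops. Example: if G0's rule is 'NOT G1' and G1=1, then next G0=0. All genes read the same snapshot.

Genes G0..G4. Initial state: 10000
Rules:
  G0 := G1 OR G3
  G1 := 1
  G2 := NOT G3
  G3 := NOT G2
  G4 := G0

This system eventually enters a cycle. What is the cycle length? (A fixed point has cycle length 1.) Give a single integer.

Step 0: 10000
Step 1: G0=G1|G3=0|0=0 G1=1(const) G2=NOT G3=NOT 0=1 G3=NOT G2=NOT 0=1 G4=G0=1 -> 01111
Step 2: G0=G1|G3=1|1=1 G1=1(const) G2=NOT G3=NOT 1=0 G3=NOT G2=NOT 1=0 G4=G0=0 -> 11000
Step 3: G0=G1|G3=1|0=1 G1=1(const) G2=NOT G3=NOT 0=1 G3=NOT G2=NOT 0=1 G4=G0=1 -> 11111
Step 4: G0=G1|G3=1|1=1 G1=1(const) G2=NOT G3=NOT 1=0 G3=NOT G2=NOT 1=0 G4=G0=1 -> 11001
Step 5: G0=G1|G3=1|0=1 G1=1(const) G2=NOT G3=NOT 0=1 G3=NOT G2=NOT 0=1 G4=G0=1 -> 11111
State from step 5 equals state from step 3 -> cycle length 2

Answer: 2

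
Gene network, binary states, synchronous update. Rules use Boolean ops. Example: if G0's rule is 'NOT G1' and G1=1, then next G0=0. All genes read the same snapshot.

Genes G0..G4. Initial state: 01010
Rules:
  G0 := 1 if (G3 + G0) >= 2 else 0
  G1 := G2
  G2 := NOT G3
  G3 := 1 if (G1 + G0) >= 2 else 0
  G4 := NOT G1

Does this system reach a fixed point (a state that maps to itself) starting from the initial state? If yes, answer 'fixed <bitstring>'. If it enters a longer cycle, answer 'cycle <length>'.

Answer: fixed 01100

Derivation:
Step 0: 01010
Step 1: G0=(1+0>=2)=0 G1=G2=0 G2=NOT G3=NOT 1=0 G3=(1+0>=2)=0 G4=NOT G1=NOT 1=0 -> 00000
Step 2: G0=(0+0>=2)=0 G1=G2=0 G2=NOT G3=NOT 0=1 G3=(0+0>=2)=0 G4=NOT G1=NOT 0=1 -> 00101
Step 3: G0=(0+0>=2)=0 G1=G2=1 G2=NOT G3=NOT 0=1 G3=(0+0>=2)=0 G4=NOT G1=NOT 0=1 -> 01101
Step 4: G0=(0+0>=2)=0 G1=G2=1 G2=NOT G3=NOT 0=1 G3=(1+0>=2)=0 G4=NOT G1=NOT 1=0 -> 01100
Step 5: G0=(0+0>=2)=0 G1=G2=1 G2=NOT G3=NOT 0=1 G3=(1+0>=2)=0 G4=NOT G1=NOT 1=0 -> 01100
Fixed point reached at step 4: 01100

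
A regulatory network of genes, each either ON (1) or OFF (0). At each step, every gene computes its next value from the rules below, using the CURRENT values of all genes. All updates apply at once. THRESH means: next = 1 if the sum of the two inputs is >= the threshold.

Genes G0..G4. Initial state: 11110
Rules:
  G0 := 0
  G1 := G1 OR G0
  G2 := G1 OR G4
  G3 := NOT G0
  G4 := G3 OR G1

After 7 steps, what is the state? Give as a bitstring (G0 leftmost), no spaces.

Step 1: G0=0(const) G1=G1|G0=1|1=1 G2=G1|G4=1|0=1 G3=NOT G0=NOT 1=0 G4=G3|G1=1|1=1 -> 01101
Step 2: G0=0(const) G1=G1|G0=1|0=1 G2=G1|G4=1|1=1 G3=NOT G0=NOT 0=1 G4=G3|G1=0|1=1 -> 01111
Step 3: G0=0(const) G1=G1|G0=1|0=1 G2=G1|G4=1|1=1 G3=NOT G0=NOT 0=1 G4=G3|G1=1|1=1 -> 01111
Step 4: G0=0(const) G1=G1|G0=1|0=1 G2=G1|G4=1|1=1 G3=NOT G0=NOT 0=1 G4=G3|G1=1|1=1 -> 01111
Step 5: G0=0(const) G1=G1|G0=1|0=1 G2=G1|G4=1|1=1 G3=NOT G0=NOT 0=1 G4=G3|G1=1|1=1 -> 01111
Step 6: G0=0(const) G1=G1|G0=1|0=1 G2=G1|G4=1|1=1 G3=NOT G0=NOT 0=1 G4=G3|G1=1|1=1 -> 01111
Step 7: G0=0(const) G1=G1|G0=1|0=1 G2=G1|G4=1|1=1 G3=NOT G0=NOT 0=1 G4=G3|G1=1|1=1 -> 01111

01111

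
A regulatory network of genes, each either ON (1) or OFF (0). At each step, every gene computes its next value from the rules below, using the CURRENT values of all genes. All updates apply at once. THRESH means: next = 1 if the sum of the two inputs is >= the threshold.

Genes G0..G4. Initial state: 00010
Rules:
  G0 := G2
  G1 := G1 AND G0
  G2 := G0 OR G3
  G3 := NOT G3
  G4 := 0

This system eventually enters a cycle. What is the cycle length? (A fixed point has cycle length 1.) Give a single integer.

Answer: 2

Derivation:
Step 0: 00010
Step 1: G0=G2=0 G1=G1&G0=0&0=0 G2=G0|G3=0|1=1 G3=NOT G3=NOT 1=0 G4=0(const) -> 00100
Step 2: G0=G2=1 G1=G1&G0=0&0=0 G2=G0|G3=0|0=0 G3=NOT G3=NOT 0=1 G4=0(const) -> 10010
Step 3: G0=G2=0 G1=G1&G0=0&1=0 G2=G0|G3=1|1=1 G3=NOT G3=NOT 1=0 G4=0(const) -> 00100
State from step 3 equals state from step 1 -> cycle length 2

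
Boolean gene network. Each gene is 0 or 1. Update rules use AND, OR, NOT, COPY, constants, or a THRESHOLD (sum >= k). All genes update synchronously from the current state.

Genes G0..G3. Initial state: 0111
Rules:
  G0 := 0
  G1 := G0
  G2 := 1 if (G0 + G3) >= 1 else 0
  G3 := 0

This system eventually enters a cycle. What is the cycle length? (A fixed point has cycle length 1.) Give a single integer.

Step 0: 0111
Step 1: G0=0(const) G1=G0=0 G2=(0+1>=1)=1 G3=0(const) -> 0010
Step 2: G0=0(const) G1=G0=0 G2=(0+0>=1)=0 G3=0(const) -> 0000
Step 3: G0=0(const) G1=G0=0 G2=(0+0>=1)=0 G3=0(const) -> 0000
State from step 3 equals state from step 2 -> cycle length 1

Answer: 1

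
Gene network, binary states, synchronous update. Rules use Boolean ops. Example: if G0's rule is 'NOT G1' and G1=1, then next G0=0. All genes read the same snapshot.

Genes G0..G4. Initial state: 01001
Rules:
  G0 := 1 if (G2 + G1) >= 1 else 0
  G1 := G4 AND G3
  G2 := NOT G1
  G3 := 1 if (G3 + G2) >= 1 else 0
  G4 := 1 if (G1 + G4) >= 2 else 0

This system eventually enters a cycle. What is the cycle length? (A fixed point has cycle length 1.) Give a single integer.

Step 0: 01001
Step 1: G0=(0+1>=1)=1 G1=G4&G3=1&0=0 G2=NOT G1=NOT 1=0 G3=(0+0>=1)=0 G4=(1+1>=2)=1 -> 10001
Step 2: G0=(0+0>=1)=0 G1=G4&G3=1&0=0 G2=NOT G1=NOT 0=1 G3=(0+0>=1)=0 G4=(0+1>=2)=0 -> 00100
Step 3: G0=(1+0>=1)=1 G1=G4&G3=0&0=0 G2=NOT G1=NOT 0=1 G3=(0+1>=1)=1 G4=(0+0>=2)=0 -> 10110
Step 4: G0=(1+0>=1)=1 G1=G4&G3=0&1=0 G2=NOT G1=NOT 0=1 G3=(1+1>=1)=1 G4=(0+0>=2)=0 -> 10110
State from step 4 equals state from step 3 -> cycle length 1

Answer: 1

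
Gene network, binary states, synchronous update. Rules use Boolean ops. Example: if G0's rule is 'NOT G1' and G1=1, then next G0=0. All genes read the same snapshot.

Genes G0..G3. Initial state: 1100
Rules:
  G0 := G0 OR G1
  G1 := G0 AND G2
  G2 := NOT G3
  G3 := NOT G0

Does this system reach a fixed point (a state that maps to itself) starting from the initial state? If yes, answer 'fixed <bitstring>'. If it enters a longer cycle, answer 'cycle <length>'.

Step 0: 1100
Step 1: G0=G0|G1=1|1=1 G1=G0&G2=1&0=0 G2=NOT G3=NOT 0=1 G3=NOT G0=NOT 1=0 -> 1010
Step 2: G0=G0|G1=1|0=1 G1=G0&G2=1&1=1 G2=NOT G3=NOT 0=1 G3=NOT G0=NOT 1=0 -> 1110
Step 3: G0=G0|G1=1|1=1 G1=G0&G2=1&1=1 G2=NOT G3=NOT 0=1 G3=NOT G0=NOT 1=0 -> 1110
Fixed point reached at step 2: 1110

Answer: fixed 1110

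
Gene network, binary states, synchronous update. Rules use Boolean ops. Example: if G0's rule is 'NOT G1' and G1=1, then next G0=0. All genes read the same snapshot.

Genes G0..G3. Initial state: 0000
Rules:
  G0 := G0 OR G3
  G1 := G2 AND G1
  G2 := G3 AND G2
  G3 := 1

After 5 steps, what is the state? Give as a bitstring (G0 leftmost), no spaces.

Step 1: G0=G0|G3=0|0=0 G1=G2&G1=0&0=0 G2=G3&G2=0&0=0 G3=1(const) -> 0001
Step 2: G0=G0|G3=0|1=1 G1=G2&G1=0&0=0 G2=G3&G2=1&0=0 G3=1(const) -> 1001
Step 3: G0=G0|G3=1|1=1 G1=G2&G1=0&0=0 G2=G3&G2=1&0=0 G3=1(const) -> 1001
Step 4: G0=G0|G3=1|1=1 G1=G2&G1=0&0=0 G2=G3&G2=1&0=0 G3=1(const) -> 1001
Step 5: G0=G0|G3=1|1=1 G1=G2&G1=0&0=0 G2=G3&G2=1&0=0 G3=1(const) -> 1001

1001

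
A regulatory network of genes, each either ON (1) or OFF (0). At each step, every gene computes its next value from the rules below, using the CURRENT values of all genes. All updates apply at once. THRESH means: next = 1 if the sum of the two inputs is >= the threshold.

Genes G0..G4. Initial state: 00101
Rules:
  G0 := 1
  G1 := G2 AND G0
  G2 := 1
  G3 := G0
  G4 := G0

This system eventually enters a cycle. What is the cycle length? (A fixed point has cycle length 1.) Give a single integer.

Answer: 1

Derivation:
Step 0: 00101
Step 1: G0=1(const) G1=G2&G0=1&0=0 G2=1(const) G3=G0=0 G4=G0=0 -> 10100
Step 2: G0=1(const) G1=G2&G0=1&1=1 G2=1(const) G3=G0=1 G4=G0=1 -> 11111
Step 3: G0=1(const) G1=G2&G0=1&1=1 G2=1(const) G3=G0=1 G4=G0=1 -> 11111
State from step 3 equals state from step 2 -> cycle length 1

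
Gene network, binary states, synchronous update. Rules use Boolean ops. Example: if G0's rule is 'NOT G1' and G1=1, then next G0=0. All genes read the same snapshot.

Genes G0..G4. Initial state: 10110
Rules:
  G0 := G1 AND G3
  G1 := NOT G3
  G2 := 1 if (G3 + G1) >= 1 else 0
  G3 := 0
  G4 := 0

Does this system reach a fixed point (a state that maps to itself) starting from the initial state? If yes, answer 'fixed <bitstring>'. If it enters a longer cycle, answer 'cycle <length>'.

Step 0: 10110
Step 1: G0=G1&G3=0&1=0 G1=NOT G3=NOT 1=0 G2=(1+0>=1)=1 G3=0(const) G4=0(const) -> 00100
Step 2: G0=G1&G3=0&0=0 G1=NOT G3=NOT 0=1 G2=(0+0>=1)=0 G3=0(const) G4=0(const) -> 01000
Step 3: G0=G1&G3=1&0=0 G1=NOT G3=NOT 0=1 G2=(0+1>=1)=1 G3=0(const) G4=0(const) -> 01100
Step 4: G0=G1&G3=1&0=0 G1=NOT G3=NOT 0=1 G2=(0+1>=1)=1 G3=0(const) G4=0(const) -> 01100
Fixed point reached at step 3: 01100

Answer: fixed 01100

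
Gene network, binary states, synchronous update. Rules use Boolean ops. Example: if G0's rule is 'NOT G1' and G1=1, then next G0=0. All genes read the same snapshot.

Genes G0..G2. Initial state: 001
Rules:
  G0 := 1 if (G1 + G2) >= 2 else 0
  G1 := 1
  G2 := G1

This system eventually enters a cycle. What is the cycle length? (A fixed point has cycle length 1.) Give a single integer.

Step 0: 001
Step 1: G0=(0+1>=2)=0 G1=1(const) G2=G1=0 -> 010
Step 2: G0=(1+0>=2)=0 G1=1(const) G2=G1=1 -> 011
Step 3: G0=(1+1>=2)=1 G1=1(const) G2=G1=1 -> 111
Step 4: G0=(1+1>=2)=1 G1=1(const) G2=G1=1 -> 111
State from step 4 equals state from step 3 -> cycle length 1

Answer: 1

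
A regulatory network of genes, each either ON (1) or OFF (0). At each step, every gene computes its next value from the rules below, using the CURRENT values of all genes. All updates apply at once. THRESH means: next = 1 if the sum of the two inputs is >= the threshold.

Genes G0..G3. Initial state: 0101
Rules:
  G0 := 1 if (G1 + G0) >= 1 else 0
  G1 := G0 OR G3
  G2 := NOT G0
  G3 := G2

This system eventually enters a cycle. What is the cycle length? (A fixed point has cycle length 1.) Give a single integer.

Answer: 1

Derivation:
Step 0: 0101
Step 1: G0=(1+0>=1)=1 G1=G0|G3=0|1=1 G2=NOT G0=NOT 0=1 G3=G2=0 -> 1110
Step 2: G0=(1+1>=1)=1 G1=G0|G3=1|0=1 G2=NOT G0=NOT 1=0 G3=G2=1 -> 1101
Step 3: G0=(1+1>=1)=1 G1=G0|G3=1|1=1 G2=NOT G0=NOT 1=0 G3=G2=0 -> 1100
Step 4: G0=(1+1>=1)=1 G1=G0|G3=1|0=1 G2=NOT G0=NOT 1=0 G3=G2=0 -> 1100
State from step 4 equals state from step 3 -> cycle length 1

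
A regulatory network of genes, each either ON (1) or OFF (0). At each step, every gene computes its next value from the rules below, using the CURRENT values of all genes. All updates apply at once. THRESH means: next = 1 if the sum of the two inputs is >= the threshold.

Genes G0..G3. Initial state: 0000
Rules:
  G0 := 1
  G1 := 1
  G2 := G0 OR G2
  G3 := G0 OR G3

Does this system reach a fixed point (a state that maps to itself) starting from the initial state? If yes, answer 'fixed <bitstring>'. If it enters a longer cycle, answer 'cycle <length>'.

Step 0: 0000
Step 1: G0=1(const) G1=1(const) G2=G0|G2=0|0=0 G3=G0|G3=0|0=0 -> 1100
Step 2: G0=1(const) G1=1(const) G2=G0|G2=1|0=1 G3=G0|G3=1|0=1 -> 1111
Step 3: G0=1(const) G1=1(const) G2=G0|G2=1|1=1 G3=G0|G3=1|1=1 -> 1111
Fixed point reached at step 2: 1111

Answer: fixed 1111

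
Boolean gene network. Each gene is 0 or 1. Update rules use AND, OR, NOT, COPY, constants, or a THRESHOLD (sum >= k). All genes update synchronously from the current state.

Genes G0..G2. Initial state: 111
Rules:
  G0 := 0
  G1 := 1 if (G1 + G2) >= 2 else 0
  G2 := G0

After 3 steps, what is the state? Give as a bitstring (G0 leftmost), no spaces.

Step 1: G0=0(const) G1=(1+1>=2)=1 G2=G0=1 -> 011
Step 2: G0=0(const) G1=(1+1>=2)=1 G2=G0=0 -> 010
Step 3: G0=0(const) G1=(1+0>=2)=0 G2=G0=0 -> 000

000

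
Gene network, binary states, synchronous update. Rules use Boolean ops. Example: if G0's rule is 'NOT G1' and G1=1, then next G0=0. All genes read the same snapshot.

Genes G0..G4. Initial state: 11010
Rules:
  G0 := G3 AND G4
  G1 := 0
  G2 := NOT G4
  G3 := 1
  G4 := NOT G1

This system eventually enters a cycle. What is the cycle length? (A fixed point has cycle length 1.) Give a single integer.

Answer: 1

Derivation:
Step 0: 11010
Step 1: G0=G3&G4=1&0=0 G1=0(const) G2=NOT G4=NOT 0=1 G3=1(const) G4=NOT G1=NOT 1=0 -> 00110
Step 2: G0=G3&G4=1&0=0 G1=0(const) G2=NOT G4=NOT 0=1 G3=1(const) G4=NOT G1=NOT 0=1 -> 00111
Step 3: G0=G3&G4=1&1=1 G1=0(const) G2=NOT G4=NOT 1=0 G3=1(const) G4=NOT G1=NOT 0=1 -> 10011
Step 4: G0=G3&G4=1&1=1 G1=0(const) G2=NOT G4=NOT 1=0 G3=1(const) G4=NOT G1=NOT 0=1 -> 10011
State from step 4 equals state from step 3 -> cycle length 1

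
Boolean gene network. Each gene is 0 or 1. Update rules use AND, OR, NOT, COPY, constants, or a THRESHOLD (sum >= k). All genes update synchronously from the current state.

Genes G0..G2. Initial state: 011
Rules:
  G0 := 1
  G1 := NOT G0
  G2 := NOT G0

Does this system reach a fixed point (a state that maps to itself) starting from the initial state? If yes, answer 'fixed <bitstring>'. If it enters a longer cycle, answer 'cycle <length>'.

Step 0: 011
Step 1: G0=1(const) G1=NOT G0=NOT 0=1 G2=NOT G0=NOT 0=1 -> 111
Step 2: G0=1(const) G1=NOT G0=NOT 1=0 G2=NOT G0=NOT 1=0 -> 100
Step 3: G0=1(const) G1=NOT G0=NOT 1=0 G2=NOT G0=NOT 1=0 -> 100
Fixed point reached at step 2: 100

Answer: fixed 100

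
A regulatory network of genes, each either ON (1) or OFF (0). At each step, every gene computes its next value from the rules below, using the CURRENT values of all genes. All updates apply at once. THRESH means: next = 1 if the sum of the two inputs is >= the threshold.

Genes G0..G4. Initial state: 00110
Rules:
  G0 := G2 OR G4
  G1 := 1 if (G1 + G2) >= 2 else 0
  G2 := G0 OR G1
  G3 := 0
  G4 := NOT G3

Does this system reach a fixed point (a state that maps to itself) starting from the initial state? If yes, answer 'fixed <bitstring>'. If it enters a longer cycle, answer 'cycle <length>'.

Step 0: 00110
Step 1: G0=G2|G4=1|0=1 G1=(0+1>=2)=0 G2=G0|G1=0|0=0 G3=0(const) G4=NOT G3=NOT 1=0 -> 10000
Step 2: G0=G2|G4=0|0=0 G1=(0+0>=2)=0 G2=G0|G1=1|0=1 G3=0(const) G4=NOT G3=NOT 0=1 -> 00101
Step 3: G0=G2|G4=1|1=1 G1=(0+1>=2)=0 G2=G0|G1=0|0=0 G3=0(const) G4=NOT G3=NOT 0=1 -> 10001
Step 4: G0=G2|G4=0|1=1 G1=(0+0>=2)=0 G2=G0|G1=1|0=1 G3=0(const) G4=NOT G3=NOT 0=1 -> 10101
Step 5: G0=G2|G4=1|1=1 G1=(0+1>=2)=0 G2=G0|G1=1|0=1 G3=0(const) G4=NOT G3=NOT 0=1 -> 10101
Fixed point reached at step 4: 10101

Answer: fixed 10101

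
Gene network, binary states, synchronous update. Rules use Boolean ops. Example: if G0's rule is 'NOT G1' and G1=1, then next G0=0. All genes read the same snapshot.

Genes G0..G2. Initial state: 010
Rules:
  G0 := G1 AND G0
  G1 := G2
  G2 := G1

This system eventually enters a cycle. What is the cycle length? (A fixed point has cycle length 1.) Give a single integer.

Answer: 2

Derivation:
Step 0: 010
Step 1: G0=G1&G0=1&0=0 G1=G2=0 G2=G1=1 -> 001
Step 2: G0=G1&G0=0&0=0 G1=G2=1 G2=G1=0 -> 010
State from step 2 equals state from step 0 -> cycle length 2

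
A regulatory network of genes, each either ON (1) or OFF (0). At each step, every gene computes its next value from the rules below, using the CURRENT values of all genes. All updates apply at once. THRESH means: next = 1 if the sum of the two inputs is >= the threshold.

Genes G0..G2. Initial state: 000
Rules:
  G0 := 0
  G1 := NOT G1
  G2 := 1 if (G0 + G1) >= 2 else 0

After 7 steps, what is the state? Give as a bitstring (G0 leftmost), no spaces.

Step 1: G0=0(const) G1=NOT G1=NOT 0=1 G2=(0+0>=2)=0 -> 010
Step 2: G0=0(const) G1=NOT G1=NOT 1=0 G2=(0+1>=2)=0 -> 000
Step 3: G0=0(const) G1=NOT G1=NOT 0=1 G2=(0+0>=2)=0 -> 010
Step 4: G0=0(const) G1=NOT G1=NOT 1=0 G2=(0+1>=2)=0 -> 000
Step 5: G0=0(const) G1=NOT G1=NOT 0=1 G2=(0+0>=2)=0 -> 010
Step 6: G0=0(const) G1=NOT G1=NOT 1=0 G2=(0+1>=2)=0 -> 000
Step 7: G0=0(const) G1=NOT G1=NOT 0=1 G2=(0+0>=2)=0 -> 010

010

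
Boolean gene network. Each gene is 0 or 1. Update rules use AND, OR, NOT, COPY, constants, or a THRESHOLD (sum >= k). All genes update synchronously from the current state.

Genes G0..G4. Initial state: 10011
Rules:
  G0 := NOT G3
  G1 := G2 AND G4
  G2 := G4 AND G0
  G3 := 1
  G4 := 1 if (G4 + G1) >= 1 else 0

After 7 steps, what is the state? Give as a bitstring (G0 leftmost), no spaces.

Step 1: G0=NOT G3=NOT 1=0 G1=G2&G4=0&1=0 G2=G4&G0=1&1=1 G3=1(const) G4=(1+0>=1)=1 -> 00111
Step 2: G0=NOT G3=NOT 1=0 G1=G2&G4=1&1=1 G2=G4&G0=1&0=0 G3=1(const) G4=(1+0>=1)=1 -> 01011
Step 3: G0=NOT G3=NOT 1=0 G1=G2&G4=0&1=0 G2=G4&G0=1&0=0 G3=1(const) G4=(1+1>=1)=1 -> 00011
Step 4: G0=NOT G3=NOT 1=0 G1=G2&G4=0&1=0 G2=G4&G0=1&0=0 G3=1(const) G4=(1+0>=1)=1 -> 00011
Step 5: G0=NOT G3=NOT 1=0 G1=G2&G4=0&1=0 G2=G4&G0=1&0=0 G3=1(const) G4=(1+0>=1)=1 -> 00011
Step 6: G0=NOT G3=NOT 1=0 G1=G2&G4=0&1=0 G2=G4&G0=1&0=0 G3=1(const) G4=(1+0>=1)=1 -> 00011
Step 7: G0=NOT G3=NOT 1=0 G1=G2&G4=0&1=0 G2=G4&G0=1&0=0 G3=1(const) G4=(1+0>=1)=1 -> 00011

00011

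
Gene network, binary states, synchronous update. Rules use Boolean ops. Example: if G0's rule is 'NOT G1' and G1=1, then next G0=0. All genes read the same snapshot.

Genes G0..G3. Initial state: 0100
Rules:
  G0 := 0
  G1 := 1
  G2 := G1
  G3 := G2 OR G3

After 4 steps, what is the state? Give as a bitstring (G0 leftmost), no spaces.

Step 1: G0=0(const) G1=1(const) G2=G1=1 G3=G2|G3=0|0=0 -> 0110
Step 2: G0=0(const) G1=1(const) G2=G1=1 G3=G2|G3=1|0=1 -> 0111
Step 3: G0=0(const) G1=1(const) G2=G1=1 G3=G2|G3=1|1=1 -> 0111
Step 4: G0=0(const) G1=1(const) G2=G1=1 G3=G2|G3=1|1=1 -> 0111

0111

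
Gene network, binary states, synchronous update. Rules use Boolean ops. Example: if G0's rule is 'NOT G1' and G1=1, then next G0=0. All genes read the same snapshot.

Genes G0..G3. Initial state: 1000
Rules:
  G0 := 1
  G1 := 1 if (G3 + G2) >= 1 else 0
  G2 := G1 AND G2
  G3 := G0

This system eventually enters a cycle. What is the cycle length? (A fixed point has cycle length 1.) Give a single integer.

Step 0: 1000
Step 1: G0=1(const) G1=(0+0>=1)=0 G2=G1&G2=0&0=0 G3=G0=1 -> 1001
Step 2: G0=1(const) G1=(1+0>=1)=1 G2=G1&G2=0&0=0 G3=G0=1 -> 1101
Step 3: G0=1(const) G1=(1+0>=1)=1 G2=G1&G2=1&0=0 G3=G0=1 -> 1101
State from step 3 equals state from step 2 -> cycle length 1

Answer: 1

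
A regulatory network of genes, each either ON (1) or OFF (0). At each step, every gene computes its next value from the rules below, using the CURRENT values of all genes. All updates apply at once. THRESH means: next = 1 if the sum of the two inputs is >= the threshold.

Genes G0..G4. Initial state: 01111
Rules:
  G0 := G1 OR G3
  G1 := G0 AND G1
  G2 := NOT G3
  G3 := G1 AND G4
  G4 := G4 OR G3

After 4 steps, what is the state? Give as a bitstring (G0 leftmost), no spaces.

Step 1: G0=G1|G3=1|1=1 G1=G0&G1=0&1=0 G2=NOT G3=NOT 1=0 G3=G1&G4=1&1=1 G4=G4|G3=1|1=1 -> 10011
Step 2: G0=G1|G3=0|1=1 G1=G0&G1=1&0=0 G2=NOT G3=NOT 1=0 G3=G1&G4=0&1=0 G4=G4|G3=1|1=1 -> 10001
Step 3: G0=G1|G3=0|0=0 G1=G0&G1=1&0=0 G2=NOT G3=NOT 0=1 G3=G1&G4=0&1=0 G4=G4|G3=1|0=1 -> 00101
Step 4: G0=G1|G3=0|0=0 G1=G0&G1=0&0=0 G2=NOT G3=NOT 0=1 G3=G1&G4=0&1=0 G4=G4|G3=1|0=1 -> 00101

00101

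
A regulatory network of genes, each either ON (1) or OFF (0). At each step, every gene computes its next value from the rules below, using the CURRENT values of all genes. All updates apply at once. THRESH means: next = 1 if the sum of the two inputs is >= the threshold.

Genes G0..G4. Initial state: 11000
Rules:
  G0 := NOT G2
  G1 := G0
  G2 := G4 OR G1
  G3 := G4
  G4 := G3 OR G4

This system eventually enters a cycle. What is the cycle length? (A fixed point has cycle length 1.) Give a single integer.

Step 0: 11000
Step 1: G0=NOT G2=NOT 0=1 G1=G0=1 G2=G4|G1=0|1=1 G3=G4=0 G4=G3|G4=0|0=0 -> 11100
Step 2: G0=NOT G2=NOT 1=0 G1=G0=1 G2=G4|G1=0|1=1 G3=G4=0 G4=G3|G4=0|0=0 -> 01100
Step 3: G0=NOT G2=NOT 1=0 G1=G0=0 G2=G4|G1=0|1=1 G3=G4=0 G4=G3|G4=0|0=0 -> 00100
Step 4: G0=NOT G2=NOT 1=0 G1=G0=0 G2=G4|G1=0|0=0 G3=G4=0 G4=G3|G4=0|0=0 -> 00000
Step 5: G0=NOT G2=NOT 0=1 G1=G0=0 G2=G4|G1=0|0=0 G3=G4=0 G4=G3|G4=0|0=0 -> 10000
Step 6: G0=NOT G2=NOT 0=1 G1=G0=1 G2=G4|G1=0|0=0 G3=G4=0 G4=G3|G4=0|0=0 -> 11000
State from step 6 equals state from step 0 -> cycle length 6

Answer: 6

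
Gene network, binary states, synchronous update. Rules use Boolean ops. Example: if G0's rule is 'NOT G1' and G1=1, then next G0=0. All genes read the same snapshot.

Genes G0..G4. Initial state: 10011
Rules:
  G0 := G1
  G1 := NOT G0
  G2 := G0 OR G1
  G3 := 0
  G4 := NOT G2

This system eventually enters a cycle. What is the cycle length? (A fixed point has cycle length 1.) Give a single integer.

Answer: 4

Derivation:
Step 0: 10011
Step 1: G0=G1=0 G1=NOT G0=NOT 1=0 G2=G0|G1=1|0=1 G3=0(const) G4=NOT G2=NOT 0=1 -> 00101
Step 2: G0=G1=0 G1=NOT G0=NOT 0=1 G2=G0|G1=0|0=0 G3=0(const) G4=NOT G2=NOT 1=0 -> 01000
Step 3: G0=G1=1 G1=NOT G0=NOT 0=1 G2=G0|G1=0|1=1 G3=0(const) G4=NOT G2=NOT 0=1 -> 11101
Step 4: G0=G1=1 G1=NOT G0=NOT 1=0 G2=G0|G1=1|1=1 G3=0(const) G4=NOT G2=NOT 1=0 -> 10100
Step 5: G0=G1=0 G1=NOT G0=NOT 1=0 G2=G0|G1=1|0=1 G3=0(const) G4=NOT G2=NOT 1=0 -> 00100
Step 6: G0=G1=0 G1=NOT G0=NOT 0=1 G2=G0|G1=0|0=0 G3=0(const) G4=NOT G2=NOT 1=0 -> 01000
State from step 6 equals state from step 2 -> cycle length 4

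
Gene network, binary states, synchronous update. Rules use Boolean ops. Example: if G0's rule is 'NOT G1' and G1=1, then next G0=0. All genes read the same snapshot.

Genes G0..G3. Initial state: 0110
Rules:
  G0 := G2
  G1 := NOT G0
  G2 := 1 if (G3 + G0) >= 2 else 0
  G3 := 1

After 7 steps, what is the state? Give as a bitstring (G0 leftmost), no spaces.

Step 1: G0=G2=1 G1=NOT G0=NOT 0=1 G2=(0+0>=2)=0 G3=1(const) -> 1101
Step 2: G0=G2=0 G1=NOT G0=NOT 1=0 G2=(1+1>=2)=1 G3=1(const) -> 0011
Step 3: G0=G2=1 G1=NOT G0=NOT 0=1 G2=(1+0>=2)=0 G3=1(const) -> 1101
Step 4: G0=G2=0 G1=NOT G0=NOT 1=0 G2=(1+1>=2)=1 G3=1(const) -> 0011
Step 5: G0=G2=1 G1=NOT G0=NOT 0=1 G2=(1+0>=2)=0 G3=1(const) -> 1101
Step 6: G0=G2=0 G1=NOT G0=NOT 1=0 G2=(1+1>=2)=1 G3=1(const) -> 0011
Step 7: G0=G2=1 G1=NOT G0=NOT 0=1 G2=(1+0>=2)=0 G3=1(const) -> 1101

1101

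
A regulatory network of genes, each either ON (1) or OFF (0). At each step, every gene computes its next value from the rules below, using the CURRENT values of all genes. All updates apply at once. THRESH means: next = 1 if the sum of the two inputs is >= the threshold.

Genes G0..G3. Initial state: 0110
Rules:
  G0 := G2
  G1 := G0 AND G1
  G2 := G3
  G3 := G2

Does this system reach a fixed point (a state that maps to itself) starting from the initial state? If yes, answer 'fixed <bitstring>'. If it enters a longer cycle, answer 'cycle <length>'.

Step 0: 0110
Step 1: G0=G2=1 G1=G0&G1=0&1=0 G2=G3=0 G3=G2=1 -> 1001
Step 2: G0=G2=0 G1=G0&G1=1&0=0 G2=G3=1 G3=G2=0 -> 0010
Step 3: G0=G2=1 G1=G0&G1=0&0=0 G2=G3=0 G3=G2=1 -> 1001
Cycle of length 2 starting at step 1 -> no fixed point

Answer: cycle 2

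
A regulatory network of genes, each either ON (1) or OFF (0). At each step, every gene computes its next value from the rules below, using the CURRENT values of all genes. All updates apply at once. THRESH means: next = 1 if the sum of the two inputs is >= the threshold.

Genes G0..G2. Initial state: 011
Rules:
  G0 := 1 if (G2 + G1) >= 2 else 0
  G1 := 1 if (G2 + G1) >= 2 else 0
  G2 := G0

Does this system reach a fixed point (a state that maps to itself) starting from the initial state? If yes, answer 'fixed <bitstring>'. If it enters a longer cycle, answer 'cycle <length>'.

Step 0: 011
Step 1: G0=(1+1>=2)=1 G1=(1+1>=2)=1 G2=G0=0 -> 110
Step 2: G0=(0+1>=2)=0 G1=(0+1>=2)=0 G2=G0=1 -> 001
Step 3: G0=(1+0>=2)=0 G1=(1+0>=2)=0 G2=G0=0 -> 000
Step 4: G0=(0+0>=2)=0 G1=(0+0>=2)=0 G2=G0=0 -> 000
Fixed point reached at step 3: 000

Answer: fixed 000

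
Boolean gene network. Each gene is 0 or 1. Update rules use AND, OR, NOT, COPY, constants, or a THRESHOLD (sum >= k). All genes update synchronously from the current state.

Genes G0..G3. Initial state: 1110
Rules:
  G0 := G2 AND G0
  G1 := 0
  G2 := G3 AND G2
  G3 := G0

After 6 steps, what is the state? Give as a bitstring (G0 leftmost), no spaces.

Step 1: G0=G2&G0=1&1=1 G1=0(const) G2=G3&G2=0&1=0 G3=G0=1 -> 1001
Step 2: G0=G2&G0=0&1=0 G1=0(const) G2=G3&G2=1&0=0 G3=G0=1 -> 0001
Step 3: G0=G2&G0=0&0=0 G1=0(const) G2=G3&G2=1&0=0 G3=G0=0 -> 0000
Step 4: G0=G2&G0=0&0=0 G1=0(const) G2=G3&G2=0&0=0 G3=G0=0 -> 0000
Step 5: G0=G2&G0=0&0=0 G1=0(const) G2=G3&G2=0&0=0 G3=G0=0 -> 0000
Step 6: G0=G2&G0=0&0=0 G1=0(const) G2=G3&G2=0&0=0 G3=G0=0 -> 0000

0000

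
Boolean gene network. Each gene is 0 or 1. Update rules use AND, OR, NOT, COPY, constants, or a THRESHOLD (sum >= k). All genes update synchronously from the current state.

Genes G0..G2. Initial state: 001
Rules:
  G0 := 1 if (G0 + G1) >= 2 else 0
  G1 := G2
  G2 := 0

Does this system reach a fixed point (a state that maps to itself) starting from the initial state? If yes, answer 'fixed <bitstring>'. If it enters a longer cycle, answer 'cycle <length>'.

Step 0: 001
Step 1: G0=(0+0>=2)=0 G1=G2=1 G2=0(const) -> 010
Step 2: G0=(0+1>=2)=0 G1=G2=0 G2=0(const) -> 000
Step 3: G0=(0+0>=2)=0 G1=G2=0 G2=0(const) -> 000
Fixed point reached at step 2: 000

Answer: fixed 000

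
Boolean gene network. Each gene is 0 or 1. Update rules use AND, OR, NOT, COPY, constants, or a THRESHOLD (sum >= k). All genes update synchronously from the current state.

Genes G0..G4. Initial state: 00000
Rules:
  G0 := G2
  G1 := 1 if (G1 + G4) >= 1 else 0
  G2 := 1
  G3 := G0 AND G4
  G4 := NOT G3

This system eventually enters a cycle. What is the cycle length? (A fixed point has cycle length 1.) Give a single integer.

Answer: 4

Derivation:
Step 0: 00000
Step 1: G0=G2=0 G1=(0+0>=1)=0 G2=1(const) G3=G0&G4=0&0=0 G4=NOT G3=NOT 0=1 -> 00101
Step 2: G0=G2=1 G1=(0+1>=1)=1 G2=1(const) G3=G0&G4=0&1=0 G4=NOT G3=NOT 0=1 -> 11101
Step 3: G0=G2=1 G1=(1+1>=1)=1 G2=1(const) G3=G0&G4=1&1=1 G4=NOT G3=NOT 0=1 -> 11111
Step 4: G0=G2=1 G1=(1+1>=1)=1 G2=1(const) G3=G0&G4=1&1=1 G4=NOT G3=NOT 1=0 -> 11110
Step 5: G0=G2=1 G1=(1+0>=1)=1 G2=1(const) G3=G0&G4=1&0=0 G4=NOT G3=NOT 1=0 -> 11100
Step 6: G0=G2=1 G1=(1+0>=1)=1 G2=1(const) G3=G0&G4=1&0=0 G4=NOT G3=NOT 0=1 -> 11101
State from step 6 equals state from step 2 -> cycle length 4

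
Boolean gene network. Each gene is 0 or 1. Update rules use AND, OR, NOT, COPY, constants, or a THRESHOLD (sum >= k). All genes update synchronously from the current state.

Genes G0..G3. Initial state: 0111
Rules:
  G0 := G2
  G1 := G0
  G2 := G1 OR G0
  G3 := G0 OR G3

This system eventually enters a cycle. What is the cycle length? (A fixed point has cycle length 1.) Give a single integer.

Step 0: 0111
Step 1: G0=G2=1 G1=G0=0 G2=G1|G0=1|0=1 G3=G0|G3=0|1=1 -> 1011
Step 2: G0=G2=1 G1=G0=1 G2=G1|G0=0|1=1 G3=G0|G3=1|1=1 -> 1111
Step 3: G0=G2=1 G1=G0=1 G2=G1|G0=1|1=1 G3=G0|G3=1|1=1 -> 1111
State from step 3 equals state from step 2 -> cycle length 1

Answer: 1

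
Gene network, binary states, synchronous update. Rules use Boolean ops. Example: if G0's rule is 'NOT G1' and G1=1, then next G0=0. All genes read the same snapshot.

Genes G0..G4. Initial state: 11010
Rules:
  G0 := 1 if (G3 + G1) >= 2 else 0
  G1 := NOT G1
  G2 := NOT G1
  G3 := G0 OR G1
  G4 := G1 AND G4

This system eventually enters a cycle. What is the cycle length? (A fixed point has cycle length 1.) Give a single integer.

Step 0: 11010
Step 1: G0=(1+1>=2)=1 G1=NOT G1=NOT 1=0 G2=NOT G1=NOT 1=0 G3=G0|G1=1|1=1 G4=G1&G4=1&0=0 -> 10010
Step 2: G0=(1+0>=2)=0 G1=NOT G1=NOT 0=1 G2=NOT G1=NOT 0=1 G3=G0|G1=1|0=1 G4=G1&G4=0&0=0 -> 01110
Step 3: G0=(1+1>=2)=1 G1=NOT G1=NOT 1=0 G2=NOT G1=NOT 1=0 G3=G0|G1=0|1=1 G4=G1&G4=1&0=0 -> 10010
State from step 3 equals state from step 1 -> cycle length 2

Answer: 2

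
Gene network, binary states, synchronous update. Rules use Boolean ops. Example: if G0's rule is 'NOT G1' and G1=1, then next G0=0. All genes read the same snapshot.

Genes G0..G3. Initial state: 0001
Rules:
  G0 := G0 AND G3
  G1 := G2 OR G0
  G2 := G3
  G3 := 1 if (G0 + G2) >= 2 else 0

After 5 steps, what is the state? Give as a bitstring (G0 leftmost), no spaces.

Step 1: G0=G0&G3=0&1=0 G1=G2|G0=0|0=0 G2=G3=1 G3=(0+0>=2)=0 -> 0010
Step 2: G0=G0&G3=0&0=0 G1=G2|G0=1|0=1 G2=G3=0 G3=(0+1>=2)=0 -> 0100
Step 3: G0=G0&G3=0&0=0 G1=G2|G0=0|0=0 G2=G3=0 G3=(0+0>=2)=0 -> 0000
Step 4: G0=G0&G3=0&0=0 G1=G2|G0=0|0=0 G2=G3=0 G3=(0+0>=2)=0 -> 0000
Step 5: G0=G0&G3=0&0=0 G1=G2|G0=0|0=0 G2=G3=0 G3=(0+0>=2)=0 -> 0000

0000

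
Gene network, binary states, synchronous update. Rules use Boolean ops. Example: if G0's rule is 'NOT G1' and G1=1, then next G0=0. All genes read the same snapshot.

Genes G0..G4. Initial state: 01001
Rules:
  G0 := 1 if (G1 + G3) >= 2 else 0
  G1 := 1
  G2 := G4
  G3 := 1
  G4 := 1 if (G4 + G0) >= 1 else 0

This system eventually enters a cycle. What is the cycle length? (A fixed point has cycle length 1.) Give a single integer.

Answer: 1

Derivation:
Step 0: 01001
Step 1: G0=(1+0>=2)=0 G1=1(const) G2=G4=1 G3=1(const) G4=(1+0>=1)=1 -> 01111
Step 2: G0=(1+1>=2)=1 G1=1(const) G2=G4=1 G3=1(const) G4=(1+0>=1)=1 -> 11111
Step 3: G0=(1+1>=2)=1 G1=1(const) G2=G4=1 G3=1(const) G4=(1+1>=1)=1 -> 11111
State from step 3 equals state from step 2 -> cycle length 1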